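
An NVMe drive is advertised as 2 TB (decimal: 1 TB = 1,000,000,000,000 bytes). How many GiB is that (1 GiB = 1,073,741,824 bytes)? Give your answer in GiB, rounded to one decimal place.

1,862.6 GiB

2 TB = 2 × 10^12 bytes = 2,000,000,000,000 bytes
1 GiB = 1,073,741,824 bytes
2,000,000,000,000 / 1,073,741,824 = 1,862.6 GiB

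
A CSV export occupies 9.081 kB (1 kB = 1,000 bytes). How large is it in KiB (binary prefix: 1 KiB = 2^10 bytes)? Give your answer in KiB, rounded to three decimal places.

9.081 kB = 9.081 × 10^3 bytes = 9,081 bytes
1 KiB = 1,024 bytes
9,081 / 1,024 = 8.868 KiB

8.868 KiB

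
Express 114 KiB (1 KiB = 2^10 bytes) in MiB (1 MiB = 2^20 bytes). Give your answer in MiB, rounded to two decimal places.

114 KiB = 114 × 2^10 bytes = 116,736 bytes
1 MiB = 1,048,576 bytes
116,736 / 1,048,576 = 0.11 MiB

0.11 MiB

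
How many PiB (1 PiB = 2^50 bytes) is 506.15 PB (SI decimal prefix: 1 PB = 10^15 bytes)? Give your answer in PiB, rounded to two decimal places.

506.15 PB × 1,000,000,000,000,000 bytes/PB = 506,150,000,000,000,000 bytes
1 PiB = 2^50 bytes = 1,125,899,906,842,624 bytes
506,150,000,000,000,000 / 1,125,899,906,842,624 = 449.55 PiB

449.55 PiB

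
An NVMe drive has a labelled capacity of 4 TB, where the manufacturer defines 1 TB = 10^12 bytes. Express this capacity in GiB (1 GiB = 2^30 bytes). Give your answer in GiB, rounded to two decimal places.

3,725.29 GiB

4 TB = 4 × 10^12 bytes = 4,000,000,000,000 bytes
1 GiB = 1,073,741,824 bytes
4,000,000,000,000 / 1,073,741,824 = 3,725.29 GiB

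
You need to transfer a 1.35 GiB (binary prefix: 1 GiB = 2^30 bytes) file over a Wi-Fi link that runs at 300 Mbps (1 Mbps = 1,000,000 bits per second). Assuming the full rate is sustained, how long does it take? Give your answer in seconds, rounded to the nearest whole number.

1.35 GiB = 1,449,551,462.4 bytes = 11,596,411,699.2 bits
300 Mbps = 300,000,000 bits/s
time = 11,596,411,699.2 / 300,000,000 = 39 s

39 seconds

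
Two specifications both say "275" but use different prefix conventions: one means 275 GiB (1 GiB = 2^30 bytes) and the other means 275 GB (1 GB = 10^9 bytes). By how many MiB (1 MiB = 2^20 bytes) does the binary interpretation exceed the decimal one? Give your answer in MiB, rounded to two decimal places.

19,339.56 MiB

275 GiB = 275 × 1,073,741,824 = 295,279,001,600 bytes
275 GB = 275 × 1,000,000,000 = 275,000,000,000 bytes
difference = 20,279,001,600 bytes
20,279,001,600 / 1,048,576 = 19,339.56 MiB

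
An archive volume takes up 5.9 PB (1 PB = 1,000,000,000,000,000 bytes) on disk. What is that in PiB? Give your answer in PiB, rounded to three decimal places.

5.9 PB = 5.9 × 10^15 bytes = 5,900,000,000,000,000 bytes
1 PiB = 1,125,899,906,842,624 bytes
5,900,000,000,000,000 / 1,125,899,906,842,624 = 5.240 PiB

5.240 PiB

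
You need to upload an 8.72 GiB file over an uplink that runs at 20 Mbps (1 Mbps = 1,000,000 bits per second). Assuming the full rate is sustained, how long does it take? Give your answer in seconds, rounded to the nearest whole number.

8.72 GiB = 9,363,028,705.28 bytes = 74,904,229,642.24 bits
20 Mbps = 20,000,000 bits/s
time = 74,904,229,642.24 / 20,000,000 = 3,745 s

3,745 seconds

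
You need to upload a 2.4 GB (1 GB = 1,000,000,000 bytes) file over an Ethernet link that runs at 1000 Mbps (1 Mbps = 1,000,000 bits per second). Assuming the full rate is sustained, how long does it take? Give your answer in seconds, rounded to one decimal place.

19.2 seconds

2.4 GB = 2,400,000,000 bytes = 19,200,000,000 bits
1000 Mbps = 1,000,000,000 bits/s
time = 19,200,000,000 / 1,000,000,000 = 19.2 s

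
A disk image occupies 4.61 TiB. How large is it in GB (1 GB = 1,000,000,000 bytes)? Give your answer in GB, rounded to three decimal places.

4.61 TiB = 4.61 × 2^40 bytes = 5,068,748,604,047.36 bytes
1 GB = 1,000,000,000 bytes
5,068,748,604,047.36 / 1,000,000,000 = 5,068.749 GB

5,068.749 GB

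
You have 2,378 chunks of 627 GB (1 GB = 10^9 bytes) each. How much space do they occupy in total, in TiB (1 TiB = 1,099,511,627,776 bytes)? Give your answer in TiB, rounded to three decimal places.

1,356.062 TiB

Total = 2,378 × 627 GB = 1,491,006 GB
= 1,491,006 × 1,000,000,000 bytes = 1,491,006,000,000,000 bytes
1 TiB = 1,099,511,627,776 bytes
1,491,006,000,000,000 / 1,099,511,627,776 = 1,356.062 TiB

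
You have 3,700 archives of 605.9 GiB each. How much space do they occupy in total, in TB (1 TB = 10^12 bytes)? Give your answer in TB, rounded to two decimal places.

Total = 3,700 × 605.9 GiB = 2,241,830 GiB
= 2,241,830 × 1,073,741,824 bytes = 2,407,146,633,297,920 bytes
1 TB = 1,000,000,000,000 bytes
2,407,146,633,297,920 / 1,000,000,000,000 = 2,407.15 TB

2,407.15 TB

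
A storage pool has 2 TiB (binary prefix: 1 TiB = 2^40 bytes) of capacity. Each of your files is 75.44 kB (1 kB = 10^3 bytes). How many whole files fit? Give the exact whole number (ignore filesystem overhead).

29,149,300

Capacity: 2 TiB = 2,199,023,255,552 bytes
Per item: 75.44 kB = 75,440 bytes
⌊2,199,023,255,552 / 75,440⌋ = 29,149,300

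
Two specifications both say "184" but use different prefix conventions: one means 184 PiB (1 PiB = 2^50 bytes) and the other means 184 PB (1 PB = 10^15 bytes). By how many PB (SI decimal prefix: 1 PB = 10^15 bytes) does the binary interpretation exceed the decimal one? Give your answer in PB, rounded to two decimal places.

23.17 PB

184 PiB = 184 × 1,125,899,906,842,624 = 207,165,582,859,042,816 bytes
184 PB = 184 × 1,000,000,000,000,000 = 184,000,000,000,000,000 bytes
difference = 23,165,582,859,042,816 bytes
23,165,582,859,042,816 / 1,000,000,000,000,000 = 23.17 PB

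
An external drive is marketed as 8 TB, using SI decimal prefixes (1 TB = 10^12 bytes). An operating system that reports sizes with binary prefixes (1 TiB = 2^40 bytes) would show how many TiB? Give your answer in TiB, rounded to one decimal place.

8 TB = 8 × 10^12 bytes = 8,000,000,000,000 bytes
1 TiB = 1,099,511,627,776 bytes
8,000,000,000,000 / 1,099,511,627,776 = 7.3 TiB

7.3 TiB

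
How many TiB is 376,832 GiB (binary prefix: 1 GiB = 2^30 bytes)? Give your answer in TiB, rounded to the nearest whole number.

376,832 GiB × 1,073,741,824 bytes/GiB = 404,620,279,021,568 bytes
1 TiB = 2^40 bytes = 1,099,511,627,776 bytes
404,620,279,021,568 / 1,099,511,627,776 = 368 TiB

368 TiB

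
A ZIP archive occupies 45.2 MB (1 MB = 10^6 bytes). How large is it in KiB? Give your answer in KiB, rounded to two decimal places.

44,140.63 KiB

45.2 MB = 45.2 × 10^6 bytes = 45,200,000 bytes
1 KiB = 2^10 bytes = 1,024 bytes
45,200,000 / 1,024 = 44,140.63 KiB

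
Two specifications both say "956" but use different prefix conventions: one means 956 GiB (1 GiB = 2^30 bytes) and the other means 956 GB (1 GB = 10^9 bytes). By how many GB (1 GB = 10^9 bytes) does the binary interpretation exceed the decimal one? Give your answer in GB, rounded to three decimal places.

956 GiB = 956 × 1,073,741,824 = 1,026,497,183,744 bytes
956 GB = 956 × 1,000,000,000 = 956,000,000,000 bytes
difference = 70,497,183,744 bytes
70,497,183,744 / 1,000,000,000 = 70.497 GB

70.497 GB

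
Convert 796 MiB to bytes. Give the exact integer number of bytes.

796 × 1,048,576 = 834,666,496 bytes

834,666,496 bytes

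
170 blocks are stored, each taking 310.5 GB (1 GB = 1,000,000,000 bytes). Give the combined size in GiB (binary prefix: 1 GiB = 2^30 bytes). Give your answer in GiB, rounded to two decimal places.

Total = 170 × 310.5 GB = 52,785 GB
= 52,785 × 1,000,000,000 bytes = 52,785,000,000,000 bytes
1 GiB = 1,073,741,824 bytes
52,785,000,000,000 / 1,073,741,824 = 49,159.86 GiB

49,159.86 GiB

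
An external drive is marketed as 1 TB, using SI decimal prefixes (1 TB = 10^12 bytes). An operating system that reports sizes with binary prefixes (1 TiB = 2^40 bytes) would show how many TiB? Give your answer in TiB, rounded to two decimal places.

0.91 TiB

1 TB = 1 × 10^12 bytes = 1,000,000,000,000 bytes
1 TiB = 2^40 bytes = 1,099,511,627,776 bytes
1,000,000,000,000 / 1,099,511,627,776 = 0.91 TiB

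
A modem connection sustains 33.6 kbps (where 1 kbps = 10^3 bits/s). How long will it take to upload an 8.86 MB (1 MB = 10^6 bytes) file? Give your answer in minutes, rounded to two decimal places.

8.86 MB = 8,860,000 bytes = 70,880,000 bits
33.6 kbps = 33,600 bits/s
time = 70,880,000 / 33,600 = 2,109.524 s
2,109.524 s / 60 = 35.16 minutes

35.16 minutes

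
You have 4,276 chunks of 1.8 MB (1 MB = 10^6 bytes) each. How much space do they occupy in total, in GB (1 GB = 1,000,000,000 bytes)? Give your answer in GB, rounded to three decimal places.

Total = 4,276 × 1.8 MB = 7696.8 MB
= 7696.8 × 1,000,000 bytes = 7,696,800,000 bytes
1 GB = 1,000,000,000 bytes
7,696,800,000 / 1,000,000,000 = 7.697 GB

7.697 GB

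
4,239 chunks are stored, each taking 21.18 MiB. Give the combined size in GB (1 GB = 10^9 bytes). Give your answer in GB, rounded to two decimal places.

Total = 4,239 × 21.18 MiB = 89782.02 MiB
= 89782.02 × 1,048,576 bytes = 94,143,271,403.52 bytes
1 GB = 1,000,000,000 bytes
94,143,271,403.52 / 1,000,000,000 = 94.14 GB

94.14 GB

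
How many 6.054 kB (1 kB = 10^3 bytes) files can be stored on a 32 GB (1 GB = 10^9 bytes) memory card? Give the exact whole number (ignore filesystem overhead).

5,285,761

Capacity: 32 GB = 32,000,000,000 bytes
Per item: 6.054 kB = 6,054 bytes
⌊32,000,000,000 / 6,054⌋ = 5,285,761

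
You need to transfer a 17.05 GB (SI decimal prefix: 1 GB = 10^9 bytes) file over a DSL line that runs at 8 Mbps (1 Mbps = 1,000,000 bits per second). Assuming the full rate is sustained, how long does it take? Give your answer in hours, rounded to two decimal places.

4.74 hours

17.05 GB = 17,050,000,000 bytes = 136,400,000,000 bits
8 Mbps = 8,000,000 bits/s
time = 136,400,000,000 / 8,000,000 = 17,050.0000 s
17,050.0000 s / 3600 = 4.74 hours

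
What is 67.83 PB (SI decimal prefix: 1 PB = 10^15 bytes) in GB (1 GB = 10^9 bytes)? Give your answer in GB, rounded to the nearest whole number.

67,830,000 GB

67.83 PB × 1,000,000,000,000,000 bytes/PB = 67,830,000,000,000,000 bytes
1 GB = 1,000,000,000 bytes
67,830,000,000,000,000 / 1,000,000,000 = 67,830,000 GB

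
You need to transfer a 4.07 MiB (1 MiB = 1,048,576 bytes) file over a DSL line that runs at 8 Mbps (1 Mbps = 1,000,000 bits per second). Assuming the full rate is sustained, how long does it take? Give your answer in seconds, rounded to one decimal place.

4.3 seconds

4.07 MiB = 4,267,704.32 bytes = 34,141,634.56 bits
8 Mbps = 8,000,000 bits/s
time = 34,141,634.56 / 8,000,000 = 4.3 s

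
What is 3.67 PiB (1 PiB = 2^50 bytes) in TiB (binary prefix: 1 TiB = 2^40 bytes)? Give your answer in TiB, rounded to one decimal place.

3,758.1 TiB

3.67 PiB × 1,125,899,906,842,624 bytes/PiB = 4,132,052,658,112,430.08 bytes
1 TiB = 1,099,511,627,776 bytes
4,132,052,658,112,430.08 / 1,099,511,627,776 = 3,758.1 TiB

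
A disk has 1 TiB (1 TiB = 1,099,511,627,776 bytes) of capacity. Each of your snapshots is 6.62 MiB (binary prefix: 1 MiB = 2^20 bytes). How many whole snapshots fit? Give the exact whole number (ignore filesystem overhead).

158,395

Capacity: 1 TiB = 1,099,511,627,776 bytes
Per item: 6.62 MiB = 6,941,573.12 bytes
⌊1,099,511,627,776 / 6,941,573.12⌋ = 158,395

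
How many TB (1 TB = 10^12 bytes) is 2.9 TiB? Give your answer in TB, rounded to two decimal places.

2.9 TiB × 1,099,511,627,776 bytes/TiB = 3,188,583,720,550.4 bytes
1 TB = 1,000,000,000,000 bytes
3,188,583,720,550.4 / 1,000,000,000,000 = 3.19 TB

3.19 TB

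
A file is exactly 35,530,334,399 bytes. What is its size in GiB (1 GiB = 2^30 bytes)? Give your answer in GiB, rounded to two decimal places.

33.09 GiB

35,530,334,399 bytes given.
1 GiB = 2^30 bytes = 1,073,741,824 bytes
35,530,334,399 / 1,073,741,824 = 33.09 GiB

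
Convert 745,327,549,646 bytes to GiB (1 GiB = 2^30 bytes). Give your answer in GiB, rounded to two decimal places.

694.14 GiB

745,327,549,646 bytes given.
1 GiB = 1,073,741,824 bytes
745,327,549,646 / 1,073,741,824 = 694.14 GiB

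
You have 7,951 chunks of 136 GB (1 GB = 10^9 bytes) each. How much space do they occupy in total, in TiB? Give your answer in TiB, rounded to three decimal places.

983.469 TiB

Total = 7,951 × 136 GB = 1,081,336 GB
= 1,081,336 × 1,000,000,000 bytes = 1,081,336,000,000,000 bytes
1 TiB = 1,099,511,627,776 bytes
1,081,336,000,000,000 / 1,099,511,627,776 = 983.469 TiB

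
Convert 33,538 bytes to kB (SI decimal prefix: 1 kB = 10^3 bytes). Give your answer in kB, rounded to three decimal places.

33.538 kB

33,538 bytes given.
1 kB = 1,000 bytes
33,538 / 1,000 = 33.538 kB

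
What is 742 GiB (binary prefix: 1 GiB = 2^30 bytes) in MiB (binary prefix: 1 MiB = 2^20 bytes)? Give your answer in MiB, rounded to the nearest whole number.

759,808 MiB

742 GiB × 1,073,741,824 bytes/GiB = 796,716,433,408 bytes
1 MiB = 2^20 bytes = 1,048,576 bytes
796,716,433,408 / 1,048,576 = 759,808 MiB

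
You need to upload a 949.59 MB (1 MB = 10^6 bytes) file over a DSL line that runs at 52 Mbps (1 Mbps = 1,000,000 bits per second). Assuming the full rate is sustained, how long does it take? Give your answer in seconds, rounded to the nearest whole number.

146 seconds

949.59 MB = 949,590,000 bytes = 7,596,720,000 bits
52 Mbps = 52,000,000 bits/s
time = 7,596,720,000 / 52,000,000 = 146 s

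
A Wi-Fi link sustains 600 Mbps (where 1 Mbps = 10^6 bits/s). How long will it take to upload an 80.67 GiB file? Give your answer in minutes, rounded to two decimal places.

19.25 minutes

80.67 GiB = 86,618,752,942.08 bytes = 692,950,023,536.64 bits
600 Mbps = 600,000,000 bits/s
time = 692,950,023,536.64 / 600,000,000 = 1,154.917 s
1,154.917 s / 60 = 19.25 minutes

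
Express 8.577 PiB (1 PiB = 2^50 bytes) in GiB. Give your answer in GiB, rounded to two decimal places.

8,993,636.35 GiB

8.577 PiB = 8.577 × 2^50 bytes = 9,656,843,500,989,186.048 bytes
1 GiB = 1,073,741,824 bytes
9,656,843,500,989,186.048 / 1,073,741,824 = 8,993,636.35 GiB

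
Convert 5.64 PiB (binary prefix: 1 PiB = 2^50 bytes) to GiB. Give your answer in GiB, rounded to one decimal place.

5.64 PiB = 5.64 × 2^50 bytes = 6,350,075,474,592,399.36 bytes
1 GiB = 1,073,741,824 bytes
6,350,075,474,592,399.36 / 1,073,741,824 = 5,913,968.6 GiB

5,913,968.6 GiB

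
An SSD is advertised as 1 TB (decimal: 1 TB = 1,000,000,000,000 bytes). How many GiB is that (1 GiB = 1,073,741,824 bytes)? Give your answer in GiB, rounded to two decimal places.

931.32 GiB

1 TB × 1,000,000,000,000 bytes/TB = 1,000,000,000,000 bytes
1 GiB = 2^30 bytes = 1,073,741,824 bytes
1,000,000,000,000 / 1,073,741,824 = 931.32 GiB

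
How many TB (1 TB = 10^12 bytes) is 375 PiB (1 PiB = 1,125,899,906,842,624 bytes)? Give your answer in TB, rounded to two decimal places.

375 PiB × 1,125,899,906,842,624 bytes/PiB = 422,212,465,065,984,000 bytes
1 TB = 1,000,000,000,000 bytes
422,212,465,065,984,000 / 1,000,000,000,000 = 422,212.47 TB

422,212.47 TB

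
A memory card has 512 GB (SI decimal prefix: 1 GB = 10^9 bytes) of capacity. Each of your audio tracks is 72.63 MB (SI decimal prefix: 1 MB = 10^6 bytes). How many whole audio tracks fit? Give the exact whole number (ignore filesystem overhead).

Capacity: 512 GB = 512,000,000,000 bytes
Per item: 72.63 MB = 72,630,000 bytes
⌊512,000,000,000 / 72,630,000⌋ = 7,049

7,049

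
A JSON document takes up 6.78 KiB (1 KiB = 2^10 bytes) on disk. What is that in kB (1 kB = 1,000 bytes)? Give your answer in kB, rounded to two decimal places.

6.78 KiB × 1,024 bytes/KiB = 6,942.72 bytes
1 kB = 10^3 bytes = 1,000 bytes
6,942.72 / 1,000 = 6.94 kB

6.94 kB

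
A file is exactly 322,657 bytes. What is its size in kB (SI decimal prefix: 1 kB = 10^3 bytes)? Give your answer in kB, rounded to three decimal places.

322,657 bytes given.
1 kB = 10^3 bytes = 1,000 bytes
322,657 / 1,000 = 322.657 kB

322.657 kB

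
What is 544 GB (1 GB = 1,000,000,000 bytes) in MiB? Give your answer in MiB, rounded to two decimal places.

544 GB = 544 × 10^9 bytes = 544,000,000,000 bytes
1 MiB = 1,048,576 bytes
544,000,000,000 / 1,048,576 = 518,798.83 MiB

518,798.83 MiB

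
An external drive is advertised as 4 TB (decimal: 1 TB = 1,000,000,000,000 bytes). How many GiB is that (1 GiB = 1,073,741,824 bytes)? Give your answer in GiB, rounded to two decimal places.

4 TB × 1,000,000,000,000 bytes/TB = 4,000,000,000,000 bytes
1 GiB = 1,073,741,824 bytes
4,000,000,000,000 / 1,073,741,824 = 3,725.29 GiB

3,725.29 GiB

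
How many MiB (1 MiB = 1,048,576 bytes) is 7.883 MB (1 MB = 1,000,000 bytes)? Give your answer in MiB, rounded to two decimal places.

7.883 MB × 1,000,000 bytes/MB = 7,883,000 bytes
1 MiB = 2^20 bytes = 1,048,576 bytes
7,883,000 / 1,048,576 = 7.52 MiB

7.52 MiB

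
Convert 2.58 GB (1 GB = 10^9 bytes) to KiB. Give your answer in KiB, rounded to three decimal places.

2.58 GB = 2.58 × 10^9 bytes = 2,580,000,000 bytes
1 KiB = 2^10 bytes = 1,024 bytes
2,580,000,000 / 1,024 = 2,519,531.250 KiB

2,519,531.250 KiB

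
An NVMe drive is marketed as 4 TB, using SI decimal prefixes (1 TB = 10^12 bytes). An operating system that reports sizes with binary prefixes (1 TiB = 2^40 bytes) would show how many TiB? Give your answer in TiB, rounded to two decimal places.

3.64 TiB

4 TB = 4 × 10^12 bytes = 4,000,000,000,000 bytes
1 TiB = 2^40 bytes = 1,099,511,627,776 bytes
4,000,000,000,000 / 1,099,511,627,776 = 3.64 TiB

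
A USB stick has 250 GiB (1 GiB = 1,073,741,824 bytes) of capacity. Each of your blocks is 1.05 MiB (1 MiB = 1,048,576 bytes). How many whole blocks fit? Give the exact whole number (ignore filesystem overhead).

243,809

Capacity: 250 GiB = 268,435,456,000 bytes
Per item: 1.05 MiB = 1,101,004.8 bytes
⌊268,435,456,000 / 1,101,004.8⌋ = 243,809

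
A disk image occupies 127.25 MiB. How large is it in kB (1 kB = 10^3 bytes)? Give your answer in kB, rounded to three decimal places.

127.25 MiB × 1,048,576 bytes/MiB = 133,431,296 bytes
1 kB = 1,000 bytes
133,431,296 / 1,000 = 133,431.296 kB

133,431.296 kB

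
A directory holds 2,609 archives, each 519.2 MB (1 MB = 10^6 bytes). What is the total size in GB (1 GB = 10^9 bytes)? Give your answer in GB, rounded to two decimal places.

Total = 2,609 × 519.2 MB = 1354592.8 MB
= 1354592.8 × 1,000,000 bytes = 1,354,592,800,000 bytes
1 GB = 1,000,000,000 bytes
1,354,592,800,000 / 1,000,000,000 = 1,354.59 GB

1,354.59 GB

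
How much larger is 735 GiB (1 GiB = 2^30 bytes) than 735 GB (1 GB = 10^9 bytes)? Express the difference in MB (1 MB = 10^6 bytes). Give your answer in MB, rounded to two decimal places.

735 GiB = 735 × 1,073,741,824 = 789,200,240,640 bytes
735 GB = 735 × 1,000,000,000 = 735,000,000,000 bytes
difference = 54,200,240,640 bytes
54,200,240,640 / 1,000,000 = 54,200.24 MB

54,200.24 MB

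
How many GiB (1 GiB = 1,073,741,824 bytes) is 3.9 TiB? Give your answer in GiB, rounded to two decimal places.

3,993.60 GiB

3.9 TiB = 3.9 × 2^40 bytes = 4,288,095,348,326.4 bytes
1 GiB = 2^30 bytes = 1,073,741,824 bytes
4,288,095,348,326.4 / 1,073,741,824 = 3,993.60 GiB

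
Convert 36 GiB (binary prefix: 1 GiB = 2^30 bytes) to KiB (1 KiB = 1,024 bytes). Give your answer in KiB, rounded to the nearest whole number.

36 GiB = 36 × 2^30 bytes = 38,654,705,664 bytes
1 KiB = 2^10 bytes = 1,024 bytes
38,654,705,664 / 1,024 = 37,748,736 KiB

37,748,736 KiB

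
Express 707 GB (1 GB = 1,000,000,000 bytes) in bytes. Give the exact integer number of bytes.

707 × 1,000,000,000 = 707,000,000,000 bytes  (1 GB = 10^9 bytes)

707,000,000,000 bytes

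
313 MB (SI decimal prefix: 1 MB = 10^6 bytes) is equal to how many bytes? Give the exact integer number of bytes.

313 × 1,000,000 = 313,000,000 bytes  (1 MB = 10^6 bytes)

313,000,000 bytes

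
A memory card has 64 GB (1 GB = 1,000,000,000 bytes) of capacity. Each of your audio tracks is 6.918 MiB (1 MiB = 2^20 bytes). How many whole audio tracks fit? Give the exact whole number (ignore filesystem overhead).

8,822

Capacity: 64 GB = 64,000,000,000 bytes
Per item: 6.918 MiB = 7,254,048.768 bytes
⌊64,000,000,000 / 7,254,048.768⌋ = 8,822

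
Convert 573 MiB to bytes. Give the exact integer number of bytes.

573 × 1,048,576 = 600,834,048 bytes

600,834,048 bytes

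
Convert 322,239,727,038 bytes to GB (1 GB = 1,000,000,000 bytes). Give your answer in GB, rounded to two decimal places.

322.24 GB

322,239,727,038 bytes given.
1 GB = 1,000,000,000 bytes
322,239,727,038 / 1,000,000,000 = 322.24 GB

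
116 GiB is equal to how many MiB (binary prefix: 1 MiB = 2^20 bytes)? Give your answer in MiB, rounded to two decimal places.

116 GiB = 116 × 2^30 bytes = 124,554,051,584 bytes
1 MiB = 2^20 bytes = 1,048,576 bytes
124,554,051,584 / 1,048,576 = 118,784.00 MiB

118,784.00 MiB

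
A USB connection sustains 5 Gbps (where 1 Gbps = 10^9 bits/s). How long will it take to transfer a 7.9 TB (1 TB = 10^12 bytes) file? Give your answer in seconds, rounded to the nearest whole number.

12,640 seconds

7.9 TB = 7,900,000,000,000 bytes = 63,200,000,000,000 bits
5 Gbps = 5,000,000,000 bits/s
time = 63,200,000,000,000 / 5,000,000,000 = 12,640 s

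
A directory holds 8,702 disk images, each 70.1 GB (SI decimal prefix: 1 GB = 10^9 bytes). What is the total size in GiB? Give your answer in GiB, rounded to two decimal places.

Total = 8,702 × 70.1 GB = 610010.2 GB
= 610010.2 × 1,000,000,000 bytes = 610,010,200,000,000 bytes
1 GiB = 1,073,741,824 bytes
610,010,200,000,000 / 1,073,741,824 = 568,116.27 GiB

568,116.27 GiB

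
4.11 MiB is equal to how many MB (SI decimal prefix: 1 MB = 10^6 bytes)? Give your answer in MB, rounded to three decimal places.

4.310 MB

4.11 MiB = 4.11 × 2^20 bytes = 4,309,647.36 bytes
1 MB = 1,000,000 bytes
4,309,647.36 / 1,000,000 = 4.310 MB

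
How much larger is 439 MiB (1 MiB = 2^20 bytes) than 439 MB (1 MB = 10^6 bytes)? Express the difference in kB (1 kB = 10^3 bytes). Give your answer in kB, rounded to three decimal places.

439 MiB = 439 × 1,048,576 = 460,324,864 bytes
439 MB = 439 × 1,000,000 = 439,000,000 bytes
difference = 21,324,864 bytes
21,324,864 / 1,000 = 21,324.864 kB

21,324.864 kB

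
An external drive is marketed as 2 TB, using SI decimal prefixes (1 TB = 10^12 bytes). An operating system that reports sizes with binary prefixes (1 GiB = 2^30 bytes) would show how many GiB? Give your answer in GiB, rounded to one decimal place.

1,862.6 GiB

2 TB × 1,000,000,000,000 bytes/TB = 2,000,000,000,000 bytes
1 GiB = 1,073,741,824 bytes
2,000,000,000,000 / 1,073,741,824 = 1,862.6 GiB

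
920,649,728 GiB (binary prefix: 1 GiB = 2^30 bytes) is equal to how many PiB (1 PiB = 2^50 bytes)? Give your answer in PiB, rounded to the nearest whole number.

878 PiB

920,649,728 GiB × 1,073,741,824 bytes/GiB = 988,540,118,207,823,872 bytes
1 PiB = 1,125,899,906,842,624 bytes
988,540,118,207,823,872 / 1,125,899,906,842,624 = 878 PiB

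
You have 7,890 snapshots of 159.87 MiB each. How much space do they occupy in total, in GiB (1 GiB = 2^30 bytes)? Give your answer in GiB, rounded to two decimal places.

1,231.81 GiB

Total = 7,890 × 159.87 MiB = 1261374.3 MiB
= 1261374.3 × 1,048,576 bytes = 1,322,646,817,996.8 bytes
1 GiB = 1,073,741,824 bytes
1,322,646,817,996.8 / 1,073,741,824 = 1,231.81 GiB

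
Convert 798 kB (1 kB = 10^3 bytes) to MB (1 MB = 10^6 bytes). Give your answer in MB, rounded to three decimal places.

798 kB = 798 × 10^3 bytes = 798,000 bytes
1 MB = 10^6 bytes = 1,000,000 bytes
798,000 / 1,000,000 = 0.798 MB

0.798 MB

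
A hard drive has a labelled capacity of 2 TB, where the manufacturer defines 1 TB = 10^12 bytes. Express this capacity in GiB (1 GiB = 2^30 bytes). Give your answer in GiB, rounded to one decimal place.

1,862.6 GiB

2 TB = 2 × 10^12 bytes = 2,000,000,000,000 bytes
1 GiB = 2^30 bytes = 1,073,741,824 bytes
2,000,000,000,000 / 1,073,741,824 = 1,862.6 GiB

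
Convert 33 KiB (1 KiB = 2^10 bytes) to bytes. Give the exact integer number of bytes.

33 × 1,024 = 33,792 bytes  (1 KiB = 2^10 bytes)

33,792 bytes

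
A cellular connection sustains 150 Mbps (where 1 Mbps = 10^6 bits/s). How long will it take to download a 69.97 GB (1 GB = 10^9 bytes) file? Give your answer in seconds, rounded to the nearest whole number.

69.97 GB = 69,970,000,000 bytes = 559,760,000,000 bits
150 Mbps = 150,000,000 bits/s
time = 559,760,000,000 / 150,000,000 = 3,732 s

3,732 seconds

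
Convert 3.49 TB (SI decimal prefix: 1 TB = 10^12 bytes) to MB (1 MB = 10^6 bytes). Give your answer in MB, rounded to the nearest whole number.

3,490,000 MB

3.49 TB × 1,000,000,000,000 bytes/TB = 3,490,000,000,000 bytes
1 MB = 1,000,000 bytes
3,490,000,000,000 / 1,000,000 = 3,490,000 MB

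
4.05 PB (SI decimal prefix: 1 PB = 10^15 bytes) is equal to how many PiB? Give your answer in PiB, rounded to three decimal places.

3.597 PiB

4.05 PB = 4.05 × 10^15 bytes = 4,050,000,000,000,000 bytes
1 PiB = 2^50 bytes = 1,125,899,906,842,624 bytes
4,050,000,000,000,000 / 1,125,899,906,842,624 = 3.597 PiB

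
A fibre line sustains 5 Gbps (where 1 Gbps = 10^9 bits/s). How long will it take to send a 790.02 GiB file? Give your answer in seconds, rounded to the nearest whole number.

1,357 seconds

790.02 GiB = 848,277,515,796.48 bytes = 6,786,220,126,371.84 bits
5 Gbps = 5,000,000,000 bits/s
time = 6,786,220,126,371.84 / 5,000,000,000 = 1,357 s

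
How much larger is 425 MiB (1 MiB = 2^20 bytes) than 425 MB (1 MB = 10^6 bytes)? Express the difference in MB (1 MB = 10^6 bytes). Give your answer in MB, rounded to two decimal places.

425 MiB = 425 × 1,048,576 = 445,644,800 bytes
425 MB = 425 × 1,000,000 = 425,000,000 bytes
difference = 20,644,800 bytes
20,644,800 / 1,000,000 = 20.64 MB

20.64 MB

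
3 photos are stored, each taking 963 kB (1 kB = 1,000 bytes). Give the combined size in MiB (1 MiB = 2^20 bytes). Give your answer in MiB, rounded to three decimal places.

2.755 MiB

Total = 3 × 963 kB = 2889 kB
= 2889 × 1,000 bytes = 2,889,000 bytes
1 MiB = 1,048,576 bytes
2,889,000 / 1,048,576 = 2.755 MiB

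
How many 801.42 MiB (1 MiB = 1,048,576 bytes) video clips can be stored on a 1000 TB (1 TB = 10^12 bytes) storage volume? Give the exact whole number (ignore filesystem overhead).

Capacity: 1000 TB = 1,000,000,000,000,000 bytes
Per item: 801.42 MiB = 840,349,777.92 bytes
⌊1,000,000,000,000,000 / 840,349,777.92⌋ = 1,189,980

1,189,980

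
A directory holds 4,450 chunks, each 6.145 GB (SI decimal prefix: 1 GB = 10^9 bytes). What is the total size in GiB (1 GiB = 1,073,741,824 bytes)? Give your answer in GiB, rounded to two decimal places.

25,467.25 GiB

Total = 4,450 × 6.145 GB = 27345.25 GB
= 27345.25 × 1,000,000,000 bytes = 27,345,250,000,000 bytes
1 GiB = 1,073,741,824 bytes
27,345,250,000,000 / 1,073,741,824 = 25,467.25 GiB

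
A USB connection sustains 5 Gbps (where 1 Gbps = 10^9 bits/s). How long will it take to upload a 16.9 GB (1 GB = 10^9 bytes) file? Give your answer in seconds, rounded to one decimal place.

16.9 GB = 16,900,000,000 bytes = 135,200,000,000 bits
5 Gbps = 5,000,000,000 bits/s
time = 135,200,000,000 / 5,000,000,000 = 27.0 s

27.0 seconds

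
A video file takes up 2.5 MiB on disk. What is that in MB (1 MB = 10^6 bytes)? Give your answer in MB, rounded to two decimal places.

2.5 MiB = 2.5 × 2^20 bytes = 2,621,440 bytes
1 MB = 1,000,000 bytes
2,621,440 / 1,000,000 = 2.62 MB

2.62 MB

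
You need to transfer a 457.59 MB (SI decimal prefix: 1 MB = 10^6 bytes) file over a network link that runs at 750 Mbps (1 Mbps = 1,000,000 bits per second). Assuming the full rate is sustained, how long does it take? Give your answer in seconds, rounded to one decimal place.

457.59 MB = 457,590,000 bytes = 3,660,720,000 bits
750 Mbps = 750,000,000 bits/s
time = 3,660,720,000 / 750,000,000 = 4.9 s

4.9 seconds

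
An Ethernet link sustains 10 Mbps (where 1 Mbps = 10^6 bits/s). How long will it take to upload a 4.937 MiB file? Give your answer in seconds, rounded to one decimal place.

4.1 seconds

4.937 MiB = 5,176,819.712 bytes = 41,414,557.696 bits
10 Mbps = 10,000,000 bits/s
time = 41,414,557.696 / 10,000,000 = 4.1 s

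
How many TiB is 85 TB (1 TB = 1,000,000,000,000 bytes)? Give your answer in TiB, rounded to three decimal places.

77.307 TiB

85 TB = 85 × 10^12 bytes = 85,000,000,000,000 bytes
1 TiB = 1,099,511,627,776 bytes
85,000,000,000,000 / 1,099,511,627,776 = 77.307 TiB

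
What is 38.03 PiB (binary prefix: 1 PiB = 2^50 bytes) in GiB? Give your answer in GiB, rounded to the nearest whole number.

39,877,345 GiB

38.03 PiB × 1,125,899,906,842,624 bytes/PiB = 42,817,973,457,224,990.72 bytes
1 GiB = 1,073,741,824 bytes
42,817,973,457,224,990.72 / 1,073,741,824 = 39,877,345 GiB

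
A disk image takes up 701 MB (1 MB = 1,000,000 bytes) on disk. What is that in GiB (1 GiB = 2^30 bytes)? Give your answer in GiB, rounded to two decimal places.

701 MB × 1,000,000 bytes/MB = 701,000,000 bytes
1 GiB = 2^30 bytes = 1,073,741,824 bytes
701,000,000 / 1,073,741,824 = 0.65 GiB

0.65 GiB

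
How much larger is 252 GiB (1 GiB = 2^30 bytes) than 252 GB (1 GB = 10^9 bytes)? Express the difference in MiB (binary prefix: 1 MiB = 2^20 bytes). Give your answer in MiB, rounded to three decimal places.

17,722.072 MiB

252 GiB = 252 × 1,073,741,824 = 270,582,939,648 bytes
252 GB = 252 × 1,000,000,000 = 252,000,000,000 bytes
difference = 18,582,939,648 bytes
18,582,939,648 / 1,048,576 = 17,722.072 MiB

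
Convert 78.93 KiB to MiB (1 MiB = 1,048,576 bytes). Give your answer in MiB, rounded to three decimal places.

0.077 MiB

78.93 KiB × 1,024 bytes/KiB = 80,824.32 bytes
1 MiB = 1,048,576 bytes
80,824.32 / 1,048,576 = 0.077 MiB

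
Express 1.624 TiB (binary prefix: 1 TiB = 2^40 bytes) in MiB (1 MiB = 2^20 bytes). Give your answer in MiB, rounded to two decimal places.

1,702,887.42 MiB

1.624 TiB = 1.624 × 2^40 bytes = 1,785,606,883,508.224 bytes
1 MiB = 1,048,576 bytes
1,785,606,883,508.224 / 1,048,576 = 1,702,887.42 MiB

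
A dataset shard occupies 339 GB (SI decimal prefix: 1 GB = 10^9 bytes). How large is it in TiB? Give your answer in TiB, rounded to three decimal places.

339 GB = 339 × 10^9 bytes = 339,000,000,000 bytes
1 TiB = 1,099,511,627,776 bytes
339,000,000,000 / 1,099,511,627,776 = 0.308 TiB

0.308 TiB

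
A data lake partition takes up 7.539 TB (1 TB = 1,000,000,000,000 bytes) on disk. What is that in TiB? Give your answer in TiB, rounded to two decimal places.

6.86 TiB

7.539 TB = 7.539 × 10^12 bytes = 7,539,000,000,000 bytes
1 TiB = 1,099,511,627,776 bytes
7,539,000,000,000 / 1,099,511,627,776 = 6.86 TiB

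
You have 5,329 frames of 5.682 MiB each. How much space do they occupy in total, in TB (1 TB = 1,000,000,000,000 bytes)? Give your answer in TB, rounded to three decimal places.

Total = 5,329 × 5.682 MiB = 30279.378 MiB
= 30279.378 × 1,048,576 bytes = 31,750,229,065.728 bytes
1 TB = 1,000,000,000,000 bytes
31,750,229,065.728 / 1,000,000,000,000 = 0.032 TB

0.032 TB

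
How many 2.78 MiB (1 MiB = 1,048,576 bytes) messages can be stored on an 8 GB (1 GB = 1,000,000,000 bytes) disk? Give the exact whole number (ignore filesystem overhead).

Capacity: 8 GB = 8,000,000,000 bytes
Per item: 2.78 MiB = 2,915,041.28 bytes
⌊8,000,000,000 / 2,915,041.28⌋ = 2,744

2,744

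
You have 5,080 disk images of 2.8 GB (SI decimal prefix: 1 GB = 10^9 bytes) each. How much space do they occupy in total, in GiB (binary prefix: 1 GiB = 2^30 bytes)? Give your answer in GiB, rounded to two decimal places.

Total = 5,080 × 2.8 GB = 14,224 GB
= 14,224 × 1,000,000,000 bytes = 14,224,000,000,000 bytes
1 GiB = 1,073,741,824 bytes
14,224,000,000,000 / 1,073,741,824 = 13,247.13 GiB

13,247.13 GiB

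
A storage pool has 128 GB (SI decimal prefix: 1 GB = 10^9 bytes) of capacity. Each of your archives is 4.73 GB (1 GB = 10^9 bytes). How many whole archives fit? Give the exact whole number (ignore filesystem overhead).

27

Capacity: 128 GB = 128,000,000,000 bytes
Per item: 4.73 GB = 4,730,000,000 bytes
⌊128,000,000,000 / 4,730,000,000⌋ = 27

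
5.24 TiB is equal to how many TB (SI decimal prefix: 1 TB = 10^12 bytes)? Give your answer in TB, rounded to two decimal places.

5.76 TB

5.24 TiB = 5.24 × 2^40 bytes = 5,761,440,929,546.24 bytes
1 TB = 10^12 bytes = 1,000,000,000,000 bytes
5,761,440,929,546.24 / 1,000,000,000,000 = 5.76 TB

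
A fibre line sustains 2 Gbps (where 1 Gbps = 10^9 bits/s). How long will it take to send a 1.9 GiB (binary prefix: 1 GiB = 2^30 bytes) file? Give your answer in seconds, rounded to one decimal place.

8.2 seconds

1.9 GiB = 2,040,109,465.6 bytes = 16,320,875,724.8 bits
2 Gbps = 2,000,000,000 bits/s
time = 16,320,875,724.8 / 2,000,000,000 = 8.2 s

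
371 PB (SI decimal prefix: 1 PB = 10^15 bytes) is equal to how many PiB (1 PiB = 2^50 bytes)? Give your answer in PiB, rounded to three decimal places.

329.514 PiB

371 PB × 1,000,000,000,000,000 bytes/PB = 371,000,000,000,000,000 bytes
1 PiB = 1,125,899,906,842,624 bytes
371,000,000,000,000,000 / 1,125,899,906,842,624 = 329.514 PiB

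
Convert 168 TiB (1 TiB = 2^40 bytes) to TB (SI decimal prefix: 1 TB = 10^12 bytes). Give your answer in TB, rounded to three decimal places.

184.718 TB

168 TiB × 1,099,511,627,776 bytes/TiB = 184,717,953,466,368 bytes
1 TB = 1,000,000,000,000 bytes
184,717,953,466,368 / 1,000,000,000,000 = 184.718 TB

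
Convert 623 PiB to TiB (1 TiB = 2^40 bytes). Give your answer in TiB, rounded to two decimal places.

623 PiB = 623 × 2^50 bytes = 701,435,641,962,954,752 bytes
1 TiB = 2^40 bytes = 1,099,511,627,776 bytes
701,435,641,962,954,752 / 1,099,511,627,776 = 637,952.00 TiB

637,952.00 TiB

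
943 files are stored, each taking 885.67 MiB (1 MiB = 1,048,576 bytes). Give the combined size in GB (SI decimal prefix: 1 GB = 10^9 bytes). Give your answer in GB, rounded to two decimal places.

Total = 943 × 885.67 MiB = 835186.81 MiB
= 835186.81 × 1,048,576 bytes = 875,756,844,482.56 bytes
1 GB = 1,000,000,000 bytes
875,756,844,482.56 / 1,000,000,000 = 875.76 GB

875.76 GB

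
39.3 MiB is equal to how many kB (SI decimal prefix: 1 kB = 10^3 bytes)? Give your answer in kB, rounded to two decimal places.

41,209.04 kB

39.3 MiB × 1,048,576 bytes/MiB = 41,209,036.8 bytes
1 kB = 10^3 bytes = 1,000 bytes
41,209,036.8 / 1,000 = 41,209.04 kB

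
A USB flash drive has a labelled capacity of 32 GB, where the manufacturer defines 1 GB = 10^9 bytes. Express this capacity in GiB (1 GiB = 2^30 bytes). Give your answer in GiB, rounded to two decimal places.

29.80 GiB

32 GB = 32 × 10^9 bytes = 32,000,000,000 bytes
1 GiB = 2^30 bytes = 1,073,741,824 bytes
32,000,000,000 / 1,073,741,824 = 29.80 GiB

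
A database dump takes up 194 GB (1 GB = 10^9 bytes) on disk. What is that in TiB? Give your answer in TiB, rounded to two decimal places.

0.18 TiB

194 GB = 194 × 10^9 bytes = 194,000,000,000 bytes
1 TiB = 2^40 bytes = 1,099,511,627,776 bytes
194,000,000,000 / 1,099,511,627,776 = 0.18 TiB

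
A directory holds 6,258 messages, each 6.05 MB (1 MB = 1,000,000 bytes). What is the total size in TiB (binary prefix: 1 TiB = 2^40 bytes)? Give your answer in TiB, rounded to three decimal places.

0.034 TiB

Total = 6,258 × 6.05 MB = 37860.9 MB
= 37860.9 × 1,000,000 bytes = 37,860,900,000 bytes
1 TiB = 1,099,511,627,776 bytes
37,860,900,000 / 1,099,511,627,776 = 0.034 TiB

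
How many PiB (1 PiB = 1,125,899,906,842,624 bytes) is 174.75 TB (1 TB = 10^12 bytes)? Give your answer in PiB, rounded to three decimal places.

0.155 PiB

174.75 TB × 1,000,000,000,000 bytes/TB = 174,750,000,000,000 bytes
1 PiB = 2^50 bytes = 1,125,899,906,842,624 bytes
174,750,000,000,000 / 1,125,899,906,842,624 = 0.155 PiB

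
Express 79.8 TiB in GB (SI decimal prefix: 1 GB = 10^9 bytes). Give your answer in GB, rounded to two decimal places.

87,741.03 GB

79.8 TiB × 1,099,511,627,776 bytes/TiB = 87,741,027,896,524.8 bytes
1 GB = 10^9 bytes = 1,000,000,000 bytes
87,741,027,896,524.8 / 1,000,000,000 = 87,741.03 GB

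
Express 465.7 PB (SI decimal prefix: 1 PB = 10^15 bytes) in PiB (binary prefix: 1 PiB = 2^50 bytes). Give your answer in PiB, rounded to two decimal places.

413.62 PiB

465.7 PB × 1,000,000,000,000,000 bytes/PB = 465,700,000,000,000,000 bytes
1 PiB = 1,125,899,906,842,624 bytes
465,700,000,000,000,000 / 1,125,899,906,842,624 = 413.62 PiB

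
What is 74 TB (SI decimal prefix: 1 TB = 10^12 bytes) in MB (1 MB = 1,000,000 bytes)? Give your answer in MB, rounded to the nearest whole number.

74,000,000 MB

74 TB = 74 × 10^12 bytes = 74,000,000,000,000 bytes
1 MB = 1,000,000 bytes
74,000,000,000,000 / 1,000,000 = 74,000,000 MB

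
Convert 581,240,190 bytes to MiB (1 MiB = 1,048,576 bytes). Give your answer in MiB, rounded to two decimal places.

554.31 MiB

581,240,190 bytes given.
1 MiB = 2^20 bytes = 1,048,576 bytes
581,240,190 / 1,048,576 = 554.31 MiB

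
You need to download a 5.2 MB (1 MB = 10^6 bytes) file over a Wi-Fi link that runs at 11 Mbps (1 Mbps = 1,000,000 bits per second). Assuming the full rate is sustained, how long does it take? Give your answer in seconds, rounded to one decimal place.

3.8 seconds

5.2 MB = 5,200,000 bytes = 41,600,000 bits
11 Mbps = 11,000,000 bits/s
time = 41,600,000 / 11,000,000 = 3.8 s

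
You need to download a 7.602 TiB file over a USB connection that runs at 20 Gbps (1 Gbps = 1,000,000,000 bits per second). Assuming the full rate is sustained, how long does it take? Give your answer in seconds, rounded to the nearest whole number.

3,343 seconds

7.602 TiB = 8,358,487,394,353.152 bytes = 66,867,899,154,825.216 bits
20 Gbps = 20,000,000,000 bits/s
time = 66,867,899,154,825.216 / 20,000,000,000 = 3,343 s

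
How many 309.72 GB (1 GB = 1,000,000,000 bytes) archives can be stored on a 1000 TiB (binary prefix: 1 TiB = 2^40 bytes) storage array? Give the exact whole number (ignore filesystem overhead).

Capacity: 1000 TiB = 1,099,511,627,776,000 bytes
Per item: 309.72 GB = 309,720,000,000 bytes
⌊1,099,511,627,776,000 / 309,720,000,000⌋ = 3,550

3,550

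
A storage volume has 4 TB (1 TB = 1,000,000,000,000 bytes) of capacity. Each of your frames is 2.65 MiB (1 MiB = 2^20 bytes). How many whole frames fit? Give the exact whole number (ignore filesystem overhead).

1,439,508

Capacity: 4 TB = 4,000,000,000,000 bytes
Per item: 2.65 MiB = 2,778,726.4 bytes
⌊4,000,000,000,000 / 2,778,726.4⌋ = 1,439,508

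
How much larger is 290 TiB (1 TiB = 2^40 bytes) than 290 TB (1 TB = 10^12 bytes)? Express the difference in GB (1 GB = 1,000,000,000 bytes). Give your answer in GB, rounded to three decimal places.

28,858.372 GB

290 TiB = 290 × 1,099,511,627,776 = 318,858,372,055,040 bytes
290 TB = 290 × 1,000,000,000,000 = 290,000,000,000,000 bytes
difference = 28,858,372,055,040 bytes
28,858,372,055,040 / 1,000,000,000 = 28,858.372 GB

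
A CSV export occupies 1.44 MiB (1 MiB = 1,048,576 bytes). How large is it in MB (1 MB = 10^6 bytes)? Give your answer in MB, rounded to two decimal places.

1.44 MiB = 1.44 × 2^20 bytes = 1,509,949.44 bytes
1 MB = 10^6 bytes = 1,000,000 bytes
1,509,949.44 / 1,000,000 = 1.51 MB

1.51 MB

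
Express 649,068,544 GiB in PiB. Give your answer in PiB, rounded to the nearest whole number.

649,068,544 GiB = 649,068,544 × 2^30 bytes = 696,932,042,335,584,256 bytes
1 PiB = 1,125,899,906,842,624 bytes
696,932,042,335,584,256 / 1,125,899,906,842,624 = 619 PiB

619 PiB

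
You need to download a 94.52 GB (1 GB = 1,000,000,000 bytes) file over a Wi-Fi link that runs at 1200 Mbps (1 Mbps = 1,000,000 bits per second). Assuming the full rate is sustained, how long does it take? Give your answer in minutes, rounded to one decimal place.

94.52 GB = 94,520,000,000 bytes = 756,160,000,000 bits
1200 Mbps = 1,200,000,000 bits/s
time = 756,160,000,000 / 1,200,000,000 = 630.13 s
630.13 s / 60 = 10.5 minutes

10.5 minutes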